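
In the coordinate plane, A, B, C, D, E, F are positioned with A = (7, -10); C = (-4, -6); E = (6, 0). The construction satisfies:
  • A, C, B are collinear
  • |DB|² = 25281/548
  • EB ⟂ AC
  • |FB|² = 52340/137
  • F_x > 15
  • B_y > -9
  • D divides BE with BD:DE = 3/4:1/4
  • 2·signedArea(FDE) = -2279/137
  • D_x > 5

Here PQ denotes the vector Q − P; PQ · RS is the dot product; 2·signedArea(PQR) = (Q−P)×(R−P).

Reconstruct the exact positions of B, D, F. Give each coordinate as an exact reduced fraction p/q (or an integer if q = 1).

1. B_x = 398/137  [A, C, B are collinear ∩ EB ⟂ AC]
2. B_y = -1166/137  [A, C, B are collinear ∩ EB ⟂ AC]
   → B = (398/137, -1166/137)
3. D_x = 716/137  [D divides BE with BD:DE = 3/4:1/4]
4. D_y = -583/274  [D divides BE with BD:DE = 3/4:1/4]
   → D = (716/137, -583/274)
5. F_x = 16  [line -583/274·x + 106/137·y + 4028/137 = 0 ∩ |FB|² = 52340/137]
6. F_y = 6  [line -583/274·x + 106/137·y + 4028/137 = 0 ∩ |FB|² = 52340/137]
   → F = (16, 6)

B = (398/137, -1166/137)
D = (716/137, -583/274)
F = (16, 6)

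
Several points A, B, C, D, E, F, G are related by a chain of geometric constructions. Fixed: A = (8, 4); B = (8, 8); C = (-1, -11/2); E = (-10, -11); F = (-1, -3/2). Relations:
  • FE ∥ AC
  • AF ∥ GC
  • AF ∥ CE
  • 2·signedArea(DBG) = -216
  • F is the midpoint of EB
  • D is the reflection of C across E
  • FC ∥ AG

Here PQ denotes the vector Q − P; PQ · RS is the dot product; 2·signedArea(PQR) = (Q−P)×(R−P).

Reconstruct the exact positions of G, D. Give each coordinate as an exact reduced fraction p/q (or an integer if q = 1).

1. G_x = 8  [AF ∥ GC ∩ FC ∥ AG]
2. G_y = 0  [AF ∥ GC ∩ FC ∥ AG]
   → G = (8, 0)
3. D_x = -19  [D is the reflection of C across E]
4. D_y = -33/2  [D is the reflection of C across E]
   → D = (-19, -33/2)

D = (-19, -33/2)
G = (8, 0)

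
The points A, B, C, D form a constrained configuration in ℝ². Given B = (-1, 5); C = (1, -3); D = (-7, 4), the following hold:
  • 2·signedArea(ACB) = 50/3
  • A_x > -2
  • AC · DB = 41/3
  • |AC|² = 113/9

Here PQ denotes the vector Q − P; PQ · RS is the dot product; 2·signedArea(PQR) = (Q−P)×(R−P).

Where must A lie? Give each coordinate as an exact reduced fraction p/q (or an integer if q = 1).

A = (-5/3, -2/3)

1. A_x = -5/3  [2·signedArea(ACB) = 50/3 ∩ AC · DB = 41/3]
2. A_y = -2/3  [2·signedArea(ACB) = 50/3 ∩ AC · DB = 41/3]
   → A = (-5/3, -2/3)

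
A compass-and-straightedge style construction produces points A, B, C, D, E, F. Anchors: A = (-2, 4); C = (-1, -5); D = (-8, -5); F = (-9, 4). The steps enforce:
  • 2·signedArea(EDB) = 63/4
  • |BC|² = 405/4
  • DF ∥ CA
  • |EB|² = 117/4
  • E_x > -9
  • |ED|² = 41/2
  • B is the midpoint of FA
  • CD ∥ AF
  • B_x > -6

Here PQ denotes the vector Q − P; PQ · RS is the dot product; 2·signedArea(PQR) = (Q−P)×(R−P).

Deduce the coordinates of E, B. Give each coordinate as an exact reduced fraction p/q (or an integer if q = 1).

1. B_x = -11/2  [B is the midpoint of FA]
2. B_y = 4  [B is the midpoint of FA]
   → B = (-11/2, 4)
3. E_x = -17/2  [line -9·x + 5/2·y + -301/4 = 0 ∩ |ED|² = 41/2]
4. E_y = -1/2  [line -9·x + 5/2·y + -301/4 = 0 ∩ |ED|² = 41/2]
   → E = (-17/2, -1/2)

B = (-11/2, 4)
E = (-17/2, -1/2)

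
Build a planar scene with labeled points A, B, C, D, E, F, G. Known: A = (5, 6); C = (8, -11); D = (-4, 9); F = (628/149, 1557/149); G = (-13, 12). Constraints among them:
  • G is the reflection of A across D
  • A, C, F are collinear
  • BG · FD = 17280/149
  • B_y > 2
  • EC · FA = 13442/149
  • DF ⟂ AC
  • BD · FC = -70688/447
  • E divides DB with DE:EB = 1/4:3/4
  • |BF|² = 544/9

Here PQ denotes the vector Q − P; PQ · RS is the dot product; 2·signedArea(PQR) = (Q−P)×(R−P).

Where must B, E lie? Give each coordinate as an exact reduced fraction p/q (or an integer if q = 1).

B = (408/149, 1259/447)
E = (-345/149, 3332/447)

1. B_x = 408/149  [BG · FD = 17280/149 ∩ BD · FC = -70688/447]
2. B_y = 1259/447  [BG · FD = 17280/149 ∩ BD · FC = -70688/447]
   → B = (408/149, 1259/447)
3. E_x = -345/149  [E divides DB with DE:EB = 1/4:3/4]
4. E_y = 3332/447  [E divides DB with DE:EB = 1/4:3/4]
   → E = (-345/149, 3332/447)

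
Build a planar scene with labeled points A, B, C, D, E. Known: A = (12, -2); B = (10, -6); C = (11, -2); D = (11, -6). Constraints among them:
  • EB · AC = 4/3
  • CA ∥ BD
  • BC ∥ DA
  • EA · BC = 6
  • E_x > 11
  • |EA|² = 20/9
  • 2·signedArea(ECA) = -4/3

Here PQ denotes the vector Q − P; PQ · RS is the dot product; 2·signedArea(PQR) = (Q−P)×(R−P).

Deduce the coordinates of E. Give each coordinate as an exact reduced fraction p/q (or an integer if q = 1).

E = (34/3, -10/3)

1. E_x = 34/3  [EB · AC = 4/3 ∩ EA · BC = 6]
2. E_y = -10/3  [EB · AC = 4/3 ∩ EA · BC = 6]
   → E = (34/3, -10/3)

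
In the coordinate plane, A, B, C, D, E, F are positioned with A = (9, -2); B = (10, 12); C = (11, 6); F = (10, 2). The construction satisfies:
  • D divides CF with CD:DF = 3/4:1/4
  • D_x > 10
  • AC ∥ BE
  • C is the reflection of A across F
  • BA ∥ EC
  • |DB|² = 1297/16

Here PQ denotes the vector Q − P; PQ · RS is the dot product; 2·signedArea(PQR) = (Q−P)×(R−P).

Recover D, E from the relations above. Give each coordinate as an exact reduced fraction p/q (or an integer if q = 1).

D = (41/4, 3)
E = (12, 20)

1. D_x = 41/4  [D divides CF with CD:DF = 3/4:1/4]
2. D_y = 3  [D divides CF with CD:DF = 3/4:1/4]
   → D = (41/4, 3)
3. E_x = 12  [BA ∥ EC ∩ AC ∥ BE]
4. E_y = 20  [BA ∥ EC ∩ AC ∥ BE]
   → E = (12, 20)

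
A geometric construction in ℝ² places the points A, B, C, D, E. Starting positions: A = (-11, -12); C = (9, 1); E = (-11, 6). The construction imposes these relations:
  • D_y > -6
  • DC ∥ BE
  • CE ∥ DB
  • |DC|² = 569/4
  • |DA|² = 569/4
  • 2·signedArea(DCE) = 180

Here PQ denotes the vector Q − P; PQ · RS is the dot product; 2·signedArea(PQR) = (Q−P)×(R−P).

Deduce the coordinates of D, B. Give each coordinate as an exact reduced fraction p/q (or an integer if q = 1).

B = (-21, -1/2)
D = (-1, -11/2)

1. D_x = -1  [line -5·x + -20·y + -115 = 0 ∩ |DC|² = 569/4]
2. D_y = -11/2  [line -5·x + -20·y + -115 = 0 ∩ |DC|² = 569/4]
   → D = (-1, -11/2)
3. B_x = -21  [DC ∥ BE ∩ CE ∥ DB]
4. B_y = -1/2  [DC ∥ BE ∩ CE ∥ DB]
   → B = (-21, -1/2)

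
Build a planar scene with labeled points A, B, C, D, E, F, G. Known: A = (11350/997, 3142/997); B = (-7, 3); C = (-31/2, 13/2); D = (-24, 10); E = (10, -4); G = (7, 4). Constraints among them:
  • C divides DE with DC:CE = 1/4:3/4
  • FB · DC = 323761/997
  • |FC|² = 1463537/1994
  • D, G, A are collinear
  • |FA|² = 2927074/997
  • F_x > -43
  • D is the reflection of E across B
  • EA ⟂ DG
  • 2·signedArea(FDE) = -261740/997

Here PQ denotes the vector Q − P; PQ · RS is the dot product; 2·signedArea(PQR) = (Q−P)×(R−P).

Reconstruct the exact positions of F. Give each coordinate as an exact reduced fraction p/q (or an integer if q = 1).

F = (-42257/997, 9819/997)

1. F_x = -42257/997  [2·signedArea(FDE) = -261740/997 ∩ FB · DC = 323761/997]
2. F_y = 9819/997  [2·signedArea(FDE) = -261740/997 ∩ FB · DC = 323761/997]
   → F = (-42257/997, 9819/997)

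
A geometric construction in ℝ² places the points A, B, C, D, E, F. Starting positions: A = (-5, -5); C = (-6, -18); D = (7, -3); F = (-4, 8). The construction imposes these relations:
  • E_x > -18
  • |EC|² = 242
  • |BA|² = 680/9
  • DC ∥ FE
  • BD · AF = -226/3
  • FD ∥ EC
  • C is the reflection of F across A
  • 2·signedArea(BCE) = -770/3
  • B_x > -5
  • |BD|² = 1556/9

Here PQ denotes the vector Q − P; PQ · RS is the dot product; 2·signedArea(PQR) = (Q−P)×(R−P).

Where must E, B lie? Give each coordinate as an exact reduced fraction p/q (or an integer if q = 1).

B = (-13/3, 11/3)
E = (-17, -7)

1. E_x = -17  [FD ∥ EC ∩ DC ∥ FE]
2. E_y = -7  [FD ∥ EC ∩ DC ∥ FE]
   → E = (-17, -7)
3. B_x = -13/3  [BD · AF = -226/3 ∩ 2·signedArea(BCE) = -770/3]
4. B_y = 11/3  [BD · AF = -226/3 ∩ 2·signedArea(BCE) = -770/3]
   → B = (-13/3, 11/3)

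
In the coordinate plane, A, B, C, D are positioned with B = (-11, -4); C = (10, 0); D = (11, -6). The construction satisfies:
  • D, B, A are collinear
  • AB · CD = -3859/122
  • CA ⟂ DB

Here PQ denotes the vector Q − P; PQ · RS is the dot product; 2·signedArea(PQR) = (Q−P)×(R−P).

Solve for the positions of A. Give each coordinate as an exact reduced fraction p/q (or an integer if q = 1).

1. A_x = 1155/122  [D, B, A are collinear ∩ CA ⟂ DB]
2. A_y = -715/122  [D, B, A are collinear ∩ CA ⟂ DB]
   → A = (1155/122, -715/122)

A = (1155/122, -715/122)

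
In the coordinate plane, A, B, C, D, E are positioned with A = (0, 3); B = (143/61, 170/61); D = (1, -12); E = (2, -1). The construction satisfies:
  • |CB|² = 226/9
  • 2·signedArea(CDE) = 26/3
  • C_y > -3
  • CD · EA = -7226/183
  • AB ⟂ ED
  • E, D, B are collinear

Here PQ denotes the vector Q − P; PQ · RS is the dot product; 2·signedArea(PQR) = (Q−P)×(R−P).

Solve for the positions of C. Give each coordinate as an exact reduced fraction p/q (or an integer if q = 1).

1. C_x = 68/61  [2·signedArea(CDE) = 26/3 ∩ CD · EA = -7226/183]
2. C_y = -379/183  [2·signedArea(CDE) = 26/3 ∩ CD · EA = -7226/183]
   → C = (68/61, -379/183)

C = (68/61, -379/183)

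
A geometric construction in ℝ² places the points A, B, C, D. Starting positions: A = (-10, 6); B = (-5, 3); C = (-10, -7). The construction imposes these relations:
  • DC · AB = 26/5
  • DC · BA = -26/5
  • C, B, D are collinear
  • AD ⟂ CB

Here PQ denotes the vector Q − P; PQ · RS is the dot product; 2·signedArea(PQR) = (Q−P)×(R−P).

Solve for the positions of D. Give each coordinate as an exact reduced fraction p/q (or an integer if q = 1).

1. D_x = -24/5  [C, B, D are collinear ∩ AD ⟂ CB]
2. D_y = 17/5  [C, B, D are collinear ∩ AD ⟂ CB]
   → D = (-24/5, 17/5)

D = (-24/5, 17/5)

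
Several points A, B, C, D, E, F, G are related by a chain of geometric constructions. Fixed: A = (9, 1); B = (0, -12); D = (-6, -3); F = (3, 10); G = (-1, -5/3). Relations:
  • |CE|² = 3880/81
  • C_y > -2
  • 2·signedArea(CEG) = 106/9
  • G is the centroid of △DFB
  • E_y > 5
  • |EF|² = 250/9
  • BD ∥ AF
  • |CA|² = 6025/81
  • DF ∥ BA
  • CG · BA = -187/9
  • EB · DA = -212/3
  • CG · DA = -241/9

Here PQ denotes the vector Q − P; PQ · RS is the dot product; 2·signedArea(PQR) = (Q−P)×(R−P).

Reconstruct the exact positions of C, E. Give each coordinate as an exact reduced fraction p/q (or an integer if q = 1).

1. C_x = 2/3  [CG · BA = -187/9 ∩ CG · DA = -241/9]
2. C_y = -11/9  [CG · BA = -187/9 ∩ CG · DA = -241/9]
   → C = (2/3, -11/9)
3. E_x = 0  [EB · DA = -212/3 ∩ 2·signedArea(CEG) = 106/9]
4. E_y = 17/3  [EB · DA = -212/3 ∩ 2·signedArea(CEG) = 106/9]
   → E = (0, 17/3)

C = (2/3, -11/9)
E = (0, 17/3)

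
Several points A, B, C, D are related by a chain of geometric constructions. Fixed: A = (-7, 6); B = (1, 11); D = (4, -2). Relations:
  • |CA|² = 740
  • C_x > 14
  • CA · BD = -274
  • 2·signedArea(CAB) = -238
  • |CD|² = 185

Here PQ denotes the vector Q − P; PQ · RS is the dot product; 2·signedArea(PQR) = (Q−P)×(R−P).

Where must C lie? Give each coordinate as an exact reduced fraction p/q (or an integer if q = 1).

C = (15, -10)

1. C_x = 15  [2·signedArea(CAB) = -238 ∩ CA · BD = -274]
2. C_y = -10  [2·signedArea(CAB) = -238 ∩ CA · BD = -274]
   → C = (15, -10)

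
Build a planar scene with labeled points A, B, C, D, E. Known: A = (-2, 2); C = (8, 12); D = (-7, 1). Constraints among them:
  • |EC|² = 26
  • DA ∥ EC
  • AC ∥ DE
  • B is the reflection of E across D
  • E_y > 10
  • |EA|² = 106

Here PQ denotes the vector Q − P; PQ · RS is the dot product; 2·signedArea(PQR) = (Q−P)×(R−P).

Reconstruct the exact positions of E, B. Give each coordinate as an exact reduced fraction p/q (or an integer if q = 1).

B = (-17, -9)
E = (3, 11)

1. E_x = 3  [DA ∥ EC ∩ AC ∥ DE]
2. E_y = 11  [DA ∥ EC ∩ AC ∥ DE]
   → E = (3, 11)
3. B_x = -17  [B is the reflection of E across D]
4. B_y = -9  [B is the reflection of E across D]
   → B = (-17, -9)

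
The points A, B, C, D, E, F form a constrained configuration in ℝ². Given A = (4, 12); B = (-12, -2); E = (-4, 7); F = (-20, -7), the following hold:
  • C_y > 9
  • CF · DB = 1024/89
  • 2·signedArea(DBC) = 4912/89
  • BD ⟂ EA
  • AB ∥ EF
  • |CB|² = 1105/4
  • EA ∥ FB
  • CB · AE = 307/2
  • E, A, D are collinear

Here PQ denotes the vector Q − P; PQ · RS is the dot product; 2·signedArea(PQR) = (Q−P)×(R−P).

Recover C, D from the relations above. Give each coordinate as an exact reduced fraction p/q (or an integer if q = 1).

C = (0, 19/2)
D = (-1228/89, 78/89)

1. C_x = 0  [line 8·x + 5·y + -95/2 = 0 ∩ |CB|² = 1105/4]
2. C_y = 19/2  [line 8·x + 5·y + -95/2 = 0 ∩ |CB|² = 1105/4]
   → C = (0, 19/2)
3. D_x = -1228/89  [E, A, D are collinear ∩ BD ⟂ EA]
4. D_y = 78/89  [E, A, D are collinear ∩ BD ⟂ EA]
   → D = (-1228/89, 78/89)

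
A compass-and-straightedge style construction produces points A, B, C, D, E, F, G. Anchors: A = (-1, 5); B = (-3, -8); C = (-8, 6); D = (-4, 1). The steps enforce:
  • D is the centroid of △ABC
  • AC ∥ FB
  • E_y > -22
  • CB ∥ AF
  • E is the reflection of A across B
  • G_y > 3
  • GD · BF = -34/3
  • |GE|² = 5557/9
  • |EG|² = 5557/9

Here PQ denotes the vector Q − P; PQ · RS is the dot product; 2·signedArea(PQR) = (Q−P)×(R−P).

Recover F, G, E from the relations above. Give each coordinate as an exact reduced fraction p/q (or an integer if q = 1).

E = (-5, -21)
F = (4, -9)
G = (-2, 11/3)

1. F_x = 4  [AC ∥ FB ∩ CB ∥ AF]
2. F_y = -9  [AC ∥ FB ∩ CB ∥ AF]
   → F = (4, -9)
3. E_x = -5  [E is the reflection of A across B]
4. E_y = -21  [E is the reflection of A across B]
   → E = (-5, -21)
5. G_x = -2  [line -7·x + 1·y + -53/3 = 0 ∩ |GE|² = 5557/9]
6. G_y = 11/3  [line -7·x + 1·y + -53/3 = 0 ∩ |GE|² = 5557/9]
   → G = (-2, 11/3)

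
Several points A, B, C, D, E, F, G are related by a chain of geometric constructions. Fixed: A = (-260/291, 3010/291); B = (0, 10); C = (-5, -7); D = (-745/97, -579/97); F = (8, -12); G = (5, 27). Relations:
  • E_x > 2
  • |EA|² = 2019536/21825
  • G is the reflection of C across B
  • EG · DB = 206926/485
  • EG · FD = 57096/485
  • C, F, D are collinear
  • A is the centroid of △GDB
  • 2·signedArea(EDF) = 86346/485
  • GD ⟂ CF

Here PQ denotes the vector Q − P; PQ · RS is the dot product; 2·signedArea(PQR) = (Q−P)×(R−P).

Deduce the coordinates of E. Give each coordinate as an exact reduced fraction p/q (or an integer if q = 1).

1. E_x = 1292/485  [EG · FD = 57096/485 ∩ EG · DB = 206926/485]
2. E_y = 682/485  [EG · FD = 57096/485 ∩ EG · DB = 206926/485]
   → E = (1292/485, 682/485)

E = (1292/485, 682/485)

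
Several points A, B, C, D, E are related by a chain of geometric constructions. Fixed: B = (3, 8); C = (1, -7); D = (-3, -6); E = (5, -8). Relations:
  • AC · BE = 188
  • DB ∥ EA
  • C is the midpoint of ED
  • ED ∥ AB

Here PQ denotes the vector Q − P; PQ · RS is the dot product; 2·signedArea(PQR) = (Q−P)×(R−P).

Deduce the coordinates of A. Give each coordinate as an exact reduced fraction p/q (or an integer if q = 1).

1. A_x = 11  [ED ∥ AB ∩ DB ∥ EA]
2. A_y = 6  [ED ∥ AB ∩ DB ∥ EA]
   → A = (11, 6)

A = (11, 6)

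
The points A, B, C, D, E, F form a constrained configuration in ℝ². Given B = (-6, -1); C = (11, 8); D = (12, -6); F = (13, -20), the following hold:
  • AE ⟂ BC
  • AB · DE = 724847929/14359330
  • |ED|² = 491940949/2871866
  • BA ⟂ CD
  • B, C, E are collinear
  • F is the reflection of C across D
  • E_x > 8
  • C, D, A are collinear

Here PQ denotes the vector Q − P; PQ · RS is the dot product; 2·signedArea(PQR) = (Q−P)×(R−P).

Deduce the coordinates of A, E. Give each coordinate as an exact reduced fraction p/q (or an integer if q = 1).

1. A_x = 2276/197  [C, D, A are collinear ∩ BA ⟂ CD]
2. A_y = 50/197  [C, D, A are collinear ∩ BA ⟂ CD]
   → A = (2276/197, 50/197)
3. E_x = 599813/72890  [B, C, E are collinear ∩ AE ⟂ BC]
4. E_y = 476191/72890  [B, C, E are collinear ∩ AE ⟂ BC]
   → E = (599813/72890, 476191/72890)

A = (2276/197, 50/197)
E = (599813/72890, 476191/72890)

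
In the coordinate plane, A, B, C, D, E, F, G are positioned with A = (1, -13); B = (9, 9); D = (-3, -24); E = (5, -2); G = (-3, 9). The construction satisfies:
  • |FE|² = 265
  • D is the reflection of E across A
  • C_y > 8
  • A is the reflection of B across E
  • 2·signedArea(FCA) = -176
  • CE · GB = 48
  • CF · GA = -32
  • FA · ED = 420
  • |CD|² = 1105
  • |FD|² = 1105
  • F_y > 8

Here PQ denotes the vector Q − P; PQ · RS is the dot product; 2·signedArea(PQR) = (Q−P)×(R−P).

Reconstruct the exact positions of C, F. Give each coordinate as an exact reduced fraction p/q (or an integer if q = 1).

C = (1, 9)
F = (-7, 9)

1. C_x = 1  [CE · GB = 48]
2. C_y = 9  [|CD|² = 1105]
   → C = (1, 9)
3. F_x = -7  [FA · ED = 420 ∩ 2·signedArea(FCA) = -176]
4. F_y = 9  [FA · ED = 420 ∩ 2·signedArea(FCA) = -176]
   → F = (-7, 9)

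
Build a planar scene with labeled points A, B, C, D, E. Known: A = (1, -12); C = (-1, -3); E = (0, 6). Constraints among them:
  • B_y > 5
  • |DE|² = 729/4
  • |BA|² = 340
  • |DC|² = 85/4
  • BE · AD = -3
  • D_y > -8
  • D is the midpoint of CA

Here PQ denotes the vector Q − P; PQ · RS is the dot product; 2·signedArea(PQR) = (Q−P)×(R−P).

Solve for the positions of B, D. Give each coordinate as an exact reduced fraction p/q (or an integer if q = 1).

1. D_x = 0  [D is the midpoint of CA]
2. D_y = -15/2  [D is the midpoint of CA]
   → D = (0, -15/2)
3. B_x = -3  [line 1·x + -9/2·y + 30 = 0 ∩ |BA|² = 340]
4. B_y = 6  [line 1·x + -9/2·y + 30 = 0 ∩ |BA|² = 340]
   → B = (-3, 6)

B = (-3, 6)
D = (0, -15/2)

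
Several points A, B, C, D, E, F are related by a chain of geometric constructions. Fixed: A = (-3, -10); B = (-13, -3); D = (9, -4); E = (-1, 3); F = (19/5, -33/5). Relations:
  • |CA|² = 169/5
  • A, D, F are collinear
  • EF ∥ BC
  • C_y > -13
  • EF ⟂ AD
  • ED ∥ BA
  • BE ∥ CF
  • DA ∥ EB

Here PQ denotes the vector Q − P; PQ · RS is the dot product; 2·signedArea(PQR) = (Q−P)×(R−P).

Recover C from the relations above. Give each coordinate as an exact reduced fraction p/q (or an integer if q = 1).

1. C_x = -41/5  [BE ∥ CF ∩ EF ∥ BC]
2. C_y = -63/5  [BE ∥ CF ∩ EF ∥ BC]
   → C = (-41/5, -63/5)

C = (-41/5, -63/5)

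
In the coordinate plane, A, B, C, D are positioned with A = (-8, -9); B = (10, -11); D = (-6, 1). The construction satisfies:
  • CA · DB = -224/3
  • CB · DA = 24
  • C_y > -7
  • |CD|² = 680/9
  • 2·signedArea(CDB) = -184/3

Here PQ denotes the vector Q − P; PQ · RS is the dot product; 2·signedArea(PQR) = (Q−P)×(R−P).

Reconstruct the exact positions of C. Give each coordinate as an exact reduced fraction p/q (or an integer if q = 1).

C = (-4/3, -19/3)

1. C_x = -4/3  [2·signedArea(CDB) = -184/3 ∩ CA · DB = -224/3]
2. C_y = -19/3  [2·signedArea(CDB) = -184/3 ∩ CA · DB = -224/3]
   → C = (-4/3, -19/3)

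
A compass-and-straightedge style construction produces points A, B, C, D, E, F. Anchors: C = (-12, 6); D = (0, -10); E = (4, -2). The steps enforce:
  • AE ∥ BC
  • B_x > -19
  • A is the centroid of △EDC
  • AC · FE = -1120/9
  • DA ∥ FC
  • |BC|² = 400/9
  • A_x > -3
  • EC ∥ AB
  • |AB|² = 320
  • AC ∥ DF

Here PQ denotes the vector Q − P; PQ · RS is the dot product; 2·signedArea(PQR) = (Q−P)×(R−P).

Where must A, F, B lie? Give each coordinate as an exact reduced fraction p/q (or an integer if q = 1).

A = (-8/3, -2)
B = (-56/3, 6)
F = (-28/3, -2)

1. A_x = -8/3  [A is the centroid of △EDC]
2. A_y = -2  [A is the centroid of △EDC]
   → A = (-8/3, -2)
3. F_x = -28/3  [DA ∥ FC ∩ AC ∥ DF]
4. F_y = -2  [DA ∥ FC ∩ AC ∥ DF]
   → F = (-28/3, -2)
5. B_x = -56/3  [AE ∥ BC ∩ EC ∥ AB]
6. B_y = 6  [AE ∥ BC ∩ EC ∥ AB]
   → B = (-56/3, 6)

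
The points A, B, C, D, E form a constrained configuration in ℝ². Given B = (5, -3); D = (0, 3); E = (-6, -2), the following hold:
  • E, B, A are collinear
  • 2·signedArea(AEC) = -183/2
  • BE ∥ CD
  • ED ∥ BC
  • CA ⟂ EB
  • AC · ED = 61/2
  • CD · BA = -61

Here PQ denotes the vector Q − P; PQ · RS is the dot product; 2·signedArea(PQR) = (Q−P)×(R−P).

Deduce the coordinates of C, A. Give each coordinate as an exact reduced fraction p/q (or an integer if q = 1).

A = (21/2, -7/2)
C = (11, 2)

1. C_x = 11  [BE ∥ CD ∩ ED ∥ BC]
2. C_y = 2  [BE ∥ CD ∩ ED ∥ BC]
   → C = (11, 2)
3. A_x = 21/2  [E, B, A are collinear ∩ CA ⟂ EB]
4. A_y = -7/2  [E, B, A are collinear ∩ CA ⟂ EB]
   → A = (21/2, -7/2)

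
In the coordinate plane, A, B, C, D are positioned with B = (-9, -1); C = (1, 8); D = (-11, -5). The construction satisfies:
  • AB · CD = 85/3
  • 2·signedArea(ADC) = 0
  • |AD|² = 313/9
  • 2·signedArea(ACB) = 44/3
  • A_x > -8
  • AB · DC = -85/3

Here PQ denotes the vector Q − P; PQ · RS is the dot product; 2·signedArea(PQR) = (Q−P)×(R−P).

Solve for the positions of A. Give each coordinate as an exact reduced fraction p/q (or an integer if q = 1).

A = (-7, -2/3)

1. A_x = -7  [2·signedArea(ADC) = 0 ∩ AB · CD = 85/3]
2. A_y = -2/3  [2·signedArea(ADC) = 0 ∩ AB · CD = 85/3]
   → A = (-7, -2/3)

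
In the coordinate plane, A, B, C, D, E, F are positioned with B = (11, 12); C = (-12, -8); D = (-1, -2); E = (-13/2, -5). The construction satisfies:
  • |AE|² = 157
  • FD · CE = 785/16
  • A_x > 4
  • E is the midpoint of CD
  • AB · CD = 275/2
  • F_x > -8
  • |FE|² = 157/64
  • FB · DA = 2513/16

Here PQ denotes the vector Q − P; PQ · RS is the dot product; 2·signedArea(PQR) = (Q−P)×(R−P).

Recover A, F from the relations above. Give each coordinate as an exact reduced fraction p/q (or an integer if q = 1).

A = (9/2, 1)
F = (-63/8, -23/4)

1. A_x = 9/2  [line -11·x + -6·y + 111/2 = 0 ∩ |AE|² = 157]
2. A_y = 1  [line -11·x + -6·y + 111/2 = 0 ∩ |AE|² = 157]
   → A = (9/2, 1)
3. F_x = -63/8  [line -11/2·x + -3·y + -969/16 = 0 ∩ |FE|² = 157/64]
4. F_y = -23/4  [line -11/2·x + -3·y + -969/16 = 0 ∩ |FE|² = 157/64]
   → F = (-63/8, -23/4)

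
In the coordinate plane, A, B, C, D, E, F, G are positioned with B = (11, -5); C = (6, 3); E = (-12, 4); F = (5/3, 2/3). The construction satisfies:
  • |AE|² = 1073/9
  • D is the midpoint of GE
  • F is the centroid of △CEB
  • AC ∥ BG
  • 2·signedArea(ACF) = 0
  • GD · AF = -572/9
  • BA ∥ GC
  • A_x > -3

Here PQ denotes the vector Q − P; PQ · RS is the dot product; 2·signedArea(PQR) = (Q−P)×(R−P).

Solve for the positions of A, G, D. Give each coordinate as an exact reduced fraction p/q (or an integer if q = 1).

1. A_x = -8/3  [line 7/3·x + -13/3·y + -1 = 0 ∩ |AE|² = 1073/9]
2. A_y = -5/3  [line 7/3·x + -13/3·y + -1 = 0 ∩ |AE|² = 1073/9]
   → A = (-8/3, -5/3)
3. G_x = 59/3  [BA ∥ GC ∩ AC ∥ BG]
4. G_y = -1/3  [BA ∥ GC ∩ AC ∥ BG]
   → G = (59/3, -1/3)
5. D_x = 23/6  [D is the midpoint of GE]
6. D_y = 11/6  [D is the midpoint of GE]
   → D = (23/6, 11/6)

A = (-8/3, -5/3)
D = (23/6, 11/6)
G = (59/3, -1/3)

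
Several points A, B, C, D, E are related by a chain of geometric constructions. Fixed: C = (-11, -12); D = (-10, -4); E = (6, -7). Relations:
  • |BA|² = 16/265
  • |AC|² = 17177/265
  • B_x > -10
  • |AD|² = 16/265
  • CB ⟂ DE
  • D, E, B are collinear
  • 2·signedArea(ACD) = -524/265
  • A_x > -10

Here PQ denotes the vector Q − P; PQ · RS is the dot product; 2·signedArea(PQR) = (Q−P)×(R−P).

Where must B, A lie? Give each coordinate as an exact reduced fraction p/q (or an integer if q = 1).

A = (-2586/265, -1072/265)
B = (-2522/265, -1084/265)

1. B_x = -2522/265  [D, E, B are collinear ∩ CB ⟂ DE]
2. B_y = -1084/265  [D, E, B are collinear ∩ CB ⟂ DE]
   → B = (-2522/265, -1084/265)
3. A_x = -2586/265  [line -8·x + 1·y + -19616/265 = 0 ∩ |AC|² = 17177/265]
4. A_y = -1072/265  [line -8·x + 1·y + -19616/265 = 0 ∩ |AC|² = 17177/265]
   → A = (-2586/265, -1072/265)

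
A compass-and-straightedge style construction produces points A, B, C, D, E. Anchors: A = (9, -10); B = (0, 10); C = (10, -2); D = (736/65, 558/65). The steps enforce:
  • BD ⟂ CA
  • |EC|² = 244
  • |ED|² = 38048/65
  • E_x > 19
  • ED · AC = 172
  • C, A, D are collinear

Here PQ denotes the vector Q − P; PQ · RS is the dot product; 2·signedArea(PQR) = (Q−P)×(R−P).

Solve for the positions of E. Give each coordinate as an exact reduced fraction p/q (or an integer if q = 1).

1. E_x = 20  [line -1·x + -8·y + -92 = 0 ∩ |ED|² = 38048/65]
2. E_y = -14  [line -1·x + -8·y + -92 = 0 ∩ |ED|² = 38048/65]
   → E = (20, -14)

E = (20, -14)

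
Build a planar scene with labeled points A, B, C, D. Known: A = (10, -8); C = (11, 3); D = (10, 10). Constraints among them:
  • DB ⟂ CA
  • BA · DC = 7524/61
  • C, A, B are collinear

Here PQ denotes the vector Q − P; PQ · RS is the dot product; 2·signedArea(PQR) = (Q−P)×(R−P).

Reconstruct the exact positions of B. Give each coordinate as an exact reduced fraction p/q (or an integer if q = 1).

B = (709/61, 601/61)

1. B_x = 709/61  [C, A, B are collinear ∩ DB ⟂ CA]
2. B_y = 601/61  [C, A, B are collinear ∩ DB ⟂ CA]
   → B = (709/61, 601/61)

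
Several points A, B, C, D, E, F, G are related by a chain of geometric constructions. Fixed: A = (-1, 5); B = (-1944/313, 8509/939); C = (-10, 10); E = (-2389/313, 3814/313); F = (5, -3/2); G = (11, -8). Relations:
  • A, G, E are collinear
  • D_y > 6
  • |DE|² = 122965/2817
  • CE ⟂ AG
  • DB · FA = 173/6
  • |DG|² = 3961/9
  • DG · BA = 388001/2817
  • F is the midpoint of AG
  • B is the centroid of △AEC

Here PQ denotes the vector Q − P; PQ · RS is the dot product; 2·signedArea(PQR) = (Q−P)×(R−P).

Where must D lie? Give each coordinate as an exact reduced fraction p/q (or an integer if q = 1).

1. D_x = -4  [DG · BA = 388001/2817 ∩ DB · FA = 173/6]
2. D_y = 20/3  [DG · BA = 388001/2817 ∩ DB · FA = 173/6]
   → D = (-4, 20/3)

D = (-4, 20/3)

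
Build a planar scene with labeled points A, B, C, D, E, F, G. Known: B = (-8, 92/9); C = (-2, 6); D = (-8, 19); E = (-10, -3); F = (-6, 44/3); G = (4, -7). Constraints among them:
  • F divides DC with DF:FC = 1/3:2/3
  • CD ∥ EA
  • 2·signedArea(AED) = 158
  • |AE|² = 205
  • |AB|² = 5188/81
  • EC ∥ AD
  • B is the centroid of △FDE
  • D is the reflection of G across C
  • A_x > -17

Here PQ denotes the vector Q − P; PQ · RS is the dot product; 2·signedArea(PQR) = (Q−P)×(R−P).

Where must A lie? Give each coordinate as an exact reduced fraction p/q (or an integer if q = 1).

A = (-16, 10)

1. A_x = -16  [EC ∥ AD ∩ CD ∥ EA]
2. A_y = 10  [EC ∥ AD ∩ CD ∥ EA]
   → A = (-16, 10)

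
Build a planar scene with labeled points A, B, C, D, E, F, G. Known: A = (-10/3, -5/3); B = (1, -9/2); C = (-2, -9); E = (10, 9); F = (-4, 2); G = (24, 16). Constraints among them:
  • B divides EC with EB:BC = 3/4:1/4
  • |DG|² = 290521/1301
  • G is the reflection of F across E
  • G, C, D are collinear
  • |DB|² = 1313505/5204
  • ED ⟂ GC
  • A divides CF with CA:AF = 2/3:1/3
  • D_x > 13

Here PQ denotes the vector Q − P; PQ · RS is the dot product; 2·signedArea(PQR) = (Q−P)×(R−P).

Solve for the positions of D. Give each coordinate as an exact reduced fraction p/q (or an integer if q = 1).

D = (17210/1301, 7341/1301)

1. D_x = 17210/1301  [G, C, D are collinear ∩ ED ⟂ GC]
2. D_y = 7341/1301  [G, C, D are collinear ∩ ED ⟂ GC]
   → D = (17210/1301, 7341/1301)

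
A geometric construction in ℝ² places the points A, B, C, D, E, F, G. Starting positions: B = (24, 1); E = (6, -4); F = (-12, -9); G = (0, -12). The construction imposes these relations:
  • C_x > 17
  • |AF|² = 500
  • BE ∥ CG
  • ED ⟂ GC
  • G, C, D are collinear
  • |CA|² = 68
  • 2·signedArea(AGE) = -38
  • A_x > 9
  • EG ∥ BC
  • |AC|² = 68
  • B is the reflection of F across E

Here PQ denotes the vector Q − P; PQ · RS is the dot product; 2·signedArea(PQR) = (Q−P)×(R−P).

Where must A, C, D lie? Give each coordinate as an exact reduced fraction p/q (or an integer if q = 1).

1. A_x = 10  [line -8·x + 6·y + 110 = 0 ∩ |AF|² = 500]
2. A_y = -5  [line -8·x + 6·y + 110 = 0 ∩ |AF|² = 500]
   → A = (10, -5)
3. C_x = 18  [BE ∥ CG ∩ EG ∥ BC]
4. C_y = -7  [BE ∥ CG ∩ EG ∥ BC]
   → C = (18, -7)
5. D_x = 2664/349  [G, C, D are collinear ∩ ED ⟂ GC]
6. D_y = -3448/349  [G, C, D are collinear ∩ ED ⟂ GC]
   → D = (2664/349, -3448/349)

A = (10, -5)
C = (18, -7)
D = (2664/349, -3448/349)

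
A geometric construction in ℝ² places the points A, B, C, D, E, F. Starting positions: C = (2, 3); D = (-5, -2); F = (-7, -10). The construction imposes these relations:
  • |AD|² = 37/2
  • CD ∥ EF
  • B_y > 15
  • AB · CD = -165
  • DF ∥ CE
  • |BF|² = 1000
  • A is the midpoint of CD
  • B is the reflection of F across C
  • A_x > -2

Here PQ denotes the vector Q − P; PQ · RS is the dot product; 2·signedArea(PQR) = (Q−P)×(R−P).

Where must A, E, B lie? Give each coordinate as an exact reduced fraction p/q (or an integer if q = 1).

1. A_x = -3/2  [A is the midpoint of CD]
2. A_y = 1/2  [A is the midpoint of CD]
   → A = (-3/2, 1/2)
3. E_x = 0  [CD ∥ EF ∩ DF ∥ CE]
4. E_y = -5  [CD ∥ EF ∩ DF ∥ CE]
   → E = (0, -5)
5. B_x = 11  [B is the reflection of F across C]
6. B_y = 16  [B is the reflection of F across C]
   → B = (11, 16)

A = (-3/2, 1/2)
B = (11, 16)
E = (0, -5)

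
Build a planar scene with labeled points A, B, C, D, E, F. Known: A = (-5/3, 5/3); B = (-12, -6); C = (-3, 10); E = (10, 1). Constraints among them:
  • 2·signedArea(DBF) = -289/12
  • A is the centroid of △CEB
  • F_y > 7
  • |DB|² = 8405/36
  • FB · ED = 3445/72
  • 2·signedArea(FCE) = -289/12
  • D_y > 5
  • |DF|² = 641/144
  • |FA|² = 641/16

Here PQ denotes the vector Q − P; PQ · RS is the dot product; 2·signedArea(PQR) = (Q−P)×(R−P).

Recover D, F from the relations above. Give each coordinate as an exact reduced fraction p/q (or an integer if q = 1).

D = (-7/3, 35/6)
F = (-8/3, 95/12)

1. F_x = -8/3  [line 9·x + 13·y + -947/12 = 0 ∩ |FA|² = 641/16]
2. F_y = 95/12  [line 9·x + 13·y + -947/12 = 0 ∩ |FA|² = 641/16]
   → F = (-8/3, 95/12)
3. D_x = -7/3  [2·signedArea(DBF) = -289/12 ∩ FB · ED = 3445/72]
4. D_y = 35/6  [2·signedArea(DBF) = -289/12 ∩ FB · ED = 3445/72]
   → D = (-7/3, 35/6)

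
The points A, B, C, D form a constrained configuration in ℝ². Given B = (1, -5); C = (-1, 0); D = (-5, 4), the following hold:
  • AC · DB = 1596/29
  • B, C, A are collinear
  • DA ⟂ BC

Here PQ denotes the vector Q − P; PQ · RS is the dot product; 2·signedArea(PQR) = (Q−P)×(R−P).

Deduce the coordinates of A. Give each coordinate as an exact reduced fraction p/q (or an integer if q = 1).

A = (-85/29, 140/29)

1. A_x = -85/29  [B, C, A are collinear ∩ DA ⟂ BC]
2. A_y = 140/29  [B, C, A are collinear ∩ DA ⟂ BC]
   → A = (-85/29, 140/29)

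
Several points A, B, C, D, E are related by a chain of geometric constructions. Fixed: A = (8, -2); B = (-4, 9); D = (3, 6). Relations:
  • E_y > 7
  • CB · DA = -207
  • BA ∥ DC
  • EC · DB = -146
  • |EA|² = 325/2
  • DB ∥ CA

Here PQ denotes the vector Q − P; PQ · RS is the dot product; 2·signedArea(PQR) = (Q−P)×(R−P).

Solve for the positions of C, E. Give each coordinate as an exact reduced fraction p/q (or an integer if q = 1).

C = (15, -5)
E = (-1/2, 15/2)

1. C_x = 15  [DB ∥ CA ∩ BA ∥ DC]
2. C_y = -5  [DB ∥ CA ∩ BA ∥ DC]
   → C = (15, -5)
3. E_x = -1/2  [line 7·x + -3·y + 26 = 0 ∩ |EA|² = 325/2]
4. E_y = 15/2  [line 7·x + -3·y + 26 = 0 ∩ |EA|² = 325/2]
   → E = (-1/2, 15/2)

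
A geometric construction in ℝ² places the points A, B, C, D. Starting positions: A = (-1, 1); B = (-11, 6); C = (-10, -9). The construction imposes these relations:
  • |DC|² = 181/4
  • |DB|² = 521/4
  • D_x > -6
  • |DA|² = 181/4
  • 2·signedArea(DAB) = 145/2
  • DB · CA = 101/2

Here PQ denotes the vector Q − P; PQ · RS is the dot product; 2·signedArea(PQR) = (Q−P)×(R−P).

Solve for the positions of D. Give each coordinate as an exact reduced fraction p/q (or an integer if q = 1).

1. D_x = -11/2  [DB · CA = 101/2 ∩ 2·signedArea(DAB) = 145/2]
2. D_y = -4  [DB · CA = 101/2 ∩ 2·signedArea(DAB) = 145/2]
   → D = (-11/2, -4)

D = (-11/2, -4)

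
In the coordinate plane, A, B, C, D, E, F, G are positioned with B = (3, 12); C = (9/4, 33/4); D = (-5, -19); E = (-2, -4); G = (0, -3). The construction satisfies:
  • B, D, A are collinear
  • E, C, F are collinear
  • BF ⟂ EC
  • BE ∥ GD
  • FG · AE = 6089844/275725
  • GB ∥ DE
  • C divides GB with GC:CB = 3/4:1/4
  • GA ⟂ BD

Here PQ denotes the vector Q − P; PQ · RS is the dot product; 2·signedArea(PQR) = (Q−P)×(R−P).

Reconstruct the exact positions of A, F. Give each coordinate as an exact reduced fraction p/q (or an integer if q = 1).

1. A_x = -837/1025  [B, D, A are collinear ∩ GA ⟂ BD]
2. A_y = -2859/1025  [B, D, A are collinear ∩ GA ⟂ BD]
   → A = (-837/1025, -2859/1025)
3. F_x = 9393/2690  [E, C, F are collinear ∩ BF ⟂ EC]
4. F_y = 31821/2690  [E, C, F are collinear ∩ BF ⟂ EC]
   → F = (9393/2690, 31821/2690)

A = (-837/1025, -2859/1025)
F = (9393/2690, 31821/2690)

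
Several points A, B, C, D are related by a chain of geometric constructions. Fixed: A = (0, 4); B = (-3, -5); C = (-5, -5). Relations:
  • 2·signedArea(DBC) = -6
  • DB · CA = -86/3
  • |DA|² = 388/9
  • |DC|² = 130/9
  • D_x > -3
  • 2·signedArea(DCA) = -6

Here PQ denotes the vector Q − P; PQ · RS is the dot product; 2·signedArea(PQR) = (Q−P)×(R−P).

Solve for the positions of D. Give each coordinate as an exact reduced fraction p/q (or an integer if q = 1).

D = (-8/3, -2)

1. D_x = -8/3  [2·signedArea(DBC) = -6 ∩ 2·signedArea(DCA) = -6]
2. D_y = -2  [2·signedArea(DBC) = -6 ∩ 2·signedArea(DCA) = -6]
   → D = (-8/3, -2)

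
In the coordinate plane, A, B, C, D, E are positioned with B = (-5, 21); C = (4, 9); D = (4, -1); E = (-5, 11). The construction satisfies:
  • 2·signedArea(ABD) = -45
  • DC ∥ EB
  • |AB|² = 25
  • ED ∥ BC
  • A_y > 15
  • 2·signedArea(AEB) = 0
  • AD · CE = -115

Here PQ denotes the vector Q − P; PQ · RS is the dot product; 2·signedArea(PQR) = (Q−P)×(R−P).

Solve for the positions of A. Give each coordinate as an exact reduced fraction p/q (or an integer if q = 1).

1. A_x = -5  [2·signedArea(AEB) = 0 ∩ 2·signedArea(ABD) = -45]
2. A_y = 16  [2·signedArea(AEB) = 0 ∩ 2·signedArea(ABD) = -45]
   → A = (-5, 16)

A = (-5, 16)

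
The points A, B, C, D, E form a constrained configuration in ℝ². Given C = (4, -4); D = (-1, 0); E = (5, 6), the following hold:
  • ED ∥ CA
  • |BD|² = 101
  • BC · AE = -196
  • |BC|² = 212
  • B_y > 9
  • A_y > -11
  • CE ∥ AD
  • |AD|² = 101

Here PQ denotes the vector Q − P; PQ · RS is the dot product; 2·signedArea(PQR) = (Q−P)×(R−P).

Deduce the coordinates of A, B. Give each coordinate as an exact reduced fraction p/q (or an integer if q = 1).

A = (-2, -10)
B = (0, 10)

1. A_x = -2  [CE ∥ AD ∩ ED ∥ CA]
2. A_y = -10  [CE ∥ AD ∩ ED ∥ CA]
   → A = (-2, -10)
3. B_x = 0  [line -7·x + -16·y + 160 = 0 ∩ |BD|² = 101]
4. B_y = 10  [line -7·x + -16·y + 160 = 0 ∩ |BD|² = 101]
   → B = (0, 10)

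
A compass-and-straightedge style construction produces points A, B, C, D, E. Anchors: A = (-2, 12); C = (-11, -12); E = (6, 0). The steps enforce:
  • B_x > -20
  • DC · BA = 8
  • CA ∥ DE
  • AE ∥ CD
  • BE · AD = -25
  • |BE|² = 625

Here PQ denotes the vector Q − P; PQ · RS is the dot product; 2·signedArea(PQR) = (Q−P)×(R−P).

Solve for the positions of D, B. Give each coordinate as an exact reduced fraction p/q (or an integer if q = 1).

B = (-19, 0)
D = (-3, -24)

1. D_x = -3  [CA ∥ DE ∩ AE ∥ CD]
2. D_y = -24  [CA ∥ DE ∩ AE ∥ CD]
   → D = (-3, -24)
3. B_x = -19  [BE · AD = -25 ∩ DC · BA = 8]
4. B_y = 0  [BE · AD = -25 ∩ DC · BA = 8]
   → B = (-19, 0)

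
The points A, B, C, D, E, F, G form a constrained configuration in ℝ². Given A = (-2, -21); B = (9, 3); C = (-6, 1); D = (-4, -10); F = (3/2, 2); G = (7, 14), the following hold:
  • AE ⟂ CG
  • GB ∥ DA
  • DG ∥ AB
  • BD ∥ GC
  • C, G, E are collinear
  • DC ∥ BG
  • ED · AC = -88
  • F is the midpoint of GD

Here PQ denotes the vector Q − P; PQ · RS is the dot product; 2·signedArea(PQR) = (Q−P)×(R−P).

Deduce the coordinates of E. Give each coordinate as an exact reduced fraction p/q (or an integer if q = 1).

E = (-15, -8)

1. E_x = -15  [C, G, E are collinear ∩ AE ⟂ CG]
2. E_y = -8  [C, G, E are collinear ∩ AE ⟂ CG]
   → E = (-15, -8)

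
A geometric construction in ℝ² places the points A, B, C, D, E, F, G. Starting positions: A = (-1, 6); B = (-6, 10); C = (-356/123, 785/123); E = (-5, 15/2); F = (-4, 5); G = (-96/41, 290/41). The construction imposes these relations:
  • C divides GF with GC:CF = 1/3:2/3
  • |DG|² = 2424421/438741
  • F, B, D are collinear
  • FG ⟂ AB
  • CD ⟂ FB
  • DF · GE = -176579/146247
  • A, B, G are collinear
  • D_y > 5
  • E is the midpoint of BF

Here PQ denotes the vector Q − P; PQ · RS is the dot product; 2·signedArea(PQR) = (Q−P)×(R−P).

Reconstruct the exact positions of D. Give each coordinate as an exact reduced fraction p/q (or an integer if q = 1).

1. D_x = -15424/3567  [F, B, D are collinear ∩ CD ⟂ FB]
2. D_y = 20725/3567  [F, B, D are collinear ∩ CD ⟂ FB]
   → D = (-15424/3567, 20725/3567)

D = (-15424/3567, 20725/3567)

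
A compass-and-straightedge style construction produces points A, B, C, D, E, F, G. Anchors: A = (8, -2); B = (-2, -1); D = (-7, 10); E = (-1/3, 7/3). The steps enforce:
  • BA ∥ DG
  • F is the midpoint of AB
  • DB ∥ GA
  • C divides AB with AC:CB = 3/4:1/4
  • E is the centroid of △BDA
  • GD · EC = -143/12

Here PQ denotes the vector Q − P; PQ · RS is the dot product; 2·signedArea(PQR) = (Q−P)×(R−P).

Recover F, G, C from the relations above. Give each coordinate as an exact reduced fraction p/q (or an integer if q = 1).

1. F_x = 3  [F is the midpoint of AB]
2. F_y = -3/2  [F is the midpoint of AB]
   → F = (3, -3/2)
3. G_x = 3  [DB ∥ GA ∩ BA ∥ DG]
4. G_y = 9  [DB ∥ GA ∩ BA ∥ DG]
   → G = (3, 9)
5. C_x = 1/2  [C divides AB with AC:CB = 3/4:1/4]
6. C_y = -5/4  [C divides AB with AC:CB = 3/4:1/4]
   → C = (1/2, -5/4)

C = (1/2, -5/4)
F = (3, -3/2)
G = (3, 9)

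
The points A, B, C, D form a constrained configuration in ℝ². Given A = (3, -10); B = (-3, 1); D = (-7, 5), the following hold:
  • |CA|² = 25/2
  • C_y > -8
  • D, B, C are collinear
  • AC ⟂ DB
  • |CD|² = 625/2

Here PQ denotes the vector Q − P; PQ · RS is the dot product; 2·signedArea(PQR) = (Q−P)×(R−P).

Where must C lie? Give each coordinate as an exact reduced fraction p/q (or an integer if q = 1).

C = (11/2, -15/2)

1. C_x = 11/2  [D, B, C are collinear ∩ AC ⟂ DB]
2. C_y = -15/2  [D, B, C are collinear ∩ AC ⟂ DB]
   → C = (11/2, -15/2)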